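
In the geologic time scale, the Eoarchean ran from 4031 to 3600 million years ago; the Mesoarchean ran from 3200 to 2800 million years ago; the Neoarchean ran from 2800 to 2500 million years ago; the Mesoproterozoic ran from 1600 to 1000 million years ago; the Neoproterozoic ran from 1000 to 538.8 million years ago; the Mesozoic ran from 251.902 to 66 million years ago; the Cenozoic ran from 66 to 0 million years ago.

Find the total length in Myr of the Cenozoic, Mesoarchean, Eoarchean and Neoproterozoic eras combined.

1358.2 million years

Each duration: Cenozoic = 66; Mesoarchean = 400; Eoarchean = 431; Neoproterozoic = 461.2.
Sum: 66 + 400 + 431 + 461.2 = 1358.2 Myr.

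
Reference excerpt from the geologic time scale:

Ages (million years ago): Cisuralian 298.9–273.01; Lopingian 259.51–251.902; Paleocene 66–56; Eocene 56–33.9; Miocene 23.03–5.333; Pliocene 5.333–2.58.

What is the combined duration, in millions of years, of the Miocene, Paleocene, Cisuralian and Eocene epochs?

Each duration: Miocene = 17.697; Paleocene = 10; Cisuralian = 25.89; Eocene = 22.1.
Sum: 17.697 + 10 + 25.89 + 22.1 = 75.687 Myr.

75.687 million years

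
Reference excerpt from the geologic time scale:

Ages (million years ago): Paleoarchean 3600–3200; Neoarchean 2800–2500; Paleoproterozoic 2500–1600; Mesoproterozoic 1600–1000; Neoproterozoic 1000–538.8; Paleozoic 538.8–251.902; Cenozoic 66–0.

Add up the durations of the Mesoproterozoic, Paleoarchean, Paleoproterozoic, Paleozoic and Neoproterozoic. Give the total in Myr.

Each duration: Mesoproterozoic = 600; Paleoarchean = 400; Paleoproterozoic = 900; Paleozoic = 286.898; Neoproterozoic = 461.2.
Sum: 600 + 400 + 900 + 286.898 + 461.2 = 2648.098 Myr.

2648.098 million years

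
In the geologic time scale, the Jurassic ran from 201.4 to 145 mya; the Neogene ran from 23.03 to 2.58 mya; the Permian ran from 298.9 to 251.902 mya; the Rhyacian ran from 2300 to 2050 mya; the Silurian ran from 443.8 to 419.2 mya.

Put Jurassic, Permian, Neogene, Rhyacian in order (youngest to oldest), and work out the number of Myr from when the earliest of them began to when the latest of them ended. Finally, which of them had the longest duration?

Neogene, Jurassic, Permian, Rhyacian; total span 2297.42 Myr; longest is Rhyacian

From the excerpt: Jurassic 201.4–145; Permian 298.9–251.902; Neogene 23.03–2.58; Rhyacian 2300–2050 (Ma).
Larger Ma is earlier, so the oldest is Rhyacian and the youngest is Neogene; youngest to oldest: Neogene, Jurassic, Permian, Rhyacian.
Oldest start 2300 minus youngest end 2.58 gives 2297.42 Myr overall.
Individual lengths (start − end): Neogene 20.45; Permian 46.998; Jurassic 56.4; Rhyacian 250. The largest is Rhyacian at 250 Myr.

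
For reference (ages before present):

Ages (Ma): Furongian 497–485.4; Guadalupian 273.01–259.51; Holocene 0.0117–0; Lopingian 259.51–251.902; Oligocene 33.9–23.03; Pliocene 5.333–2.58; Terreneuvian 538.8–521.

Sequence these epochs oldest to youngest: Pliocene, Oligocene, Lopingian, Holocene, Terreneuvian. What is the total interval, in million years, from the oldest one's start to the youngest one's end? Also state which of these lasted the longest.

Terreneuvian, Lopingian, Oligocene, Pliocene, Holocene; total span 538.8 Myr; longest is Terreneuvian

Start ages (Ma): Terreneuvian 538.8, Lopingian 259.51, Oligocene 33.9, Pliocene 5.333, Holocene 0.0117.
Ordered oldest to youngest: Terreneuvian, Lopingian, Oligocene, Pliocene, Holocene.
Span = 538.8 − 0 = 538.8 Myr.
Durations: Lopingian 7.608, Holocene 0.0117, Terreneuvian 17.8, Pliocene 2.753, Oligocene 10.87 → longest is Terreneuvian (17.8 Myr).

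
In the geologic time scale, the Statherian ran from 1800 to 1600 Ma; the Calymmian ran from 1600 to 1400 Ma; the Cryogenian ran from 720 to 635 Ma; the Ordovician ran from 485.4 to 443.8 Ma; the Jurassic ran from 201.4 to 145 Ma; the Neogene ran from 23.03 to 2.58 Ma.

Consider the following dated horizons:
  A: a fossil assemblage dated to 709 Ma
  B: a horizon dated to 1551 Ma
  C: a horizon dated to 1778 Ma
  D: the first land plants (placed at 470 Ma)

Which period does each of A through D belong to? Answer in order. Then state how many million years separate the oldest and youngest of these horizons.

Match each age against the start–end ranges in the excerpt: A = 709 Ma → Cryogenian (720–635); B = 1551 Ma → Calymmian (1600–1400); C = 1778 Ma → Statherian (1800–1600); D = 470 Ma → Ordovician (485.4–443.8).
The largest age is 1778 Ma and the smallest is 470 Ma; their difference is 1308 Myr.

A — Cryogenian; B — Calymmian; C — Statherian; D — Ordovician; span 1308 million years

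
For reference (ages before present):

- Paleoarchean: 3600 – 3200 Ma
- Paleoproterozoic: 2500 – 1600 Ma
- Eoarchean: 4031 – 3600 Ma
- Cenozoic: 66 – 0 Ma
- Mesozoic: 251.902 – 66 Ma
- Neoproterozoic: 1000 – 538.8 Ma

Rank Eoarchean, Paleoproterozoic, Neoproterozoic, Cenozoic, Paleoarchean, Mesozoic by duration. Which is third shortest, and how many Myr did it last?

Paleoarchean, 400 million years

Durations: Eoarchean 431; Paleoproterozoic 900; Neoproterozoic 461.2; Cenozoic 66; Paleoarchean 400; Mesozoic 185.902 Myr.
Sorted shortest-first: Cenozoic (66), Mesozoic (185.902), Paleoarchean (400), Eoarchean (431), Neoproterozoic (461.2), Paleoproterozoic (900).
The third shortest is Paleoarchean at 400 Myr.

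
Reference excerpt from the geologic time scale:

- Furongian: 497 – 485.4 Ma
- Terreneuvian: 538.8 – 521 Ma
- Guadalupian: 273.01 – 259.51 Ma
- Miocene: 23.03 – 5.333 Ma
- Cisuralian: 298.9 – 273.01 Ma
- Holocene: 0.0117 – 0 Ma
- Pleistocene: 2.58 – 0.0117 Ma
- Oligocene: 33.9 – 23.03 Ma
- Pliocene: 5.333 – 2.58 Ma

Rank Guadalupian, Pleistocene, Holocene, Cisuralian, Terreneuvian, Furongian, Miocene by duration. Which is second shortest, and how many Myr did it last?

Pleistocene, 2.5683 million years

Durations: Guadalupian 13.5; Pleistocene 2.5683; Holocene 0.0117; Cisuralian 25.89; Terreneuvian 17.8; Furongian 11.6; Miocene 17.697 Myr.
Sorted shortest-first: Holocene (0.0117), Pleistocene (2.5683), Furongian (11.6), Guadalupian (13.5), Miocene (17.697), Terreneuvian (17.8), Cisuralian (25.89).
The second shortest is Pleistocene at 2.5683 Myr.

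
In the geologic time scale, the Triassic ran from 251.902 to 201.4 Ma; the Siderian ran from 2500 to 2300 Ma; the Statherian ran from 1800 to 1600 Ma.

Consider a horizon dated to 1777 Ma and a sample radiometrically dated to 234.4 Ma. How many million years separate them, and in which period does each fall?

Elapsed time: 1777 − 234.4 = 1542.6 Myr.
1777 Ma lies within 1800–1600 Ma: Statherian.
234.4 Ma lies within 251.902–201.4 Ma: Triassic.

1542.6 million years apart; the first in the Statherian, the second in the Triassic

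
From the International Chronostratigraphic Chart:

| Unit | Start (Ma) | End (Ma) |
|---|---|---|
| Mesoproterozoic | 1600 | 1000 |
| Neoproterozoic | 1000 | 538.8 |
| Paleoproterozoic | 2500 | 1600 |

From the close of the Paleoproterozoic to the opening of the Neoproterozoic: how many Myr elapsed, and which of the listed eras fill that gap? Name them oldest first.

600 million years; Mesoproterozoic

The Paleoproterozoic closes at 1600 Ma and the Neoproterozoic opens at 1000 Ma, so the interval is 1600 − 1000 = 600 Myr.
An era fits inside if it starts at or after 1600 Ma and ends at or before 1000 Ma; oldest first that gives Mesoproterozoic.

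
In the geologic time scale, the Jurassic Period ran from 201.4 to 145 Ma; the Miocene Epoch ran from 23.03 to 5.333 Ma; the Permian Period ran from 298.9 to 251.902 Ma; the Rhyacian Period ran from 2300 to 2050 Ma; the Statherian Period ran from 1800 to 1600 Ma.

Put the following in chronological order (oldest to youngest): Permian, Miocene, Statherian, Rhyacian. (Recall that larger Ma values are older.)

Read off each span (Ma): Permian 298.9–251.902; Miocene 23.03–5.333; Statherian 1800–1600; Rhyacian 2300–2050.
Larger Ma is older, so oldest→youngest is Rhyacian, Statherian, Permian, Miocene.

Rhyacian, Statherian, Permian, Miocene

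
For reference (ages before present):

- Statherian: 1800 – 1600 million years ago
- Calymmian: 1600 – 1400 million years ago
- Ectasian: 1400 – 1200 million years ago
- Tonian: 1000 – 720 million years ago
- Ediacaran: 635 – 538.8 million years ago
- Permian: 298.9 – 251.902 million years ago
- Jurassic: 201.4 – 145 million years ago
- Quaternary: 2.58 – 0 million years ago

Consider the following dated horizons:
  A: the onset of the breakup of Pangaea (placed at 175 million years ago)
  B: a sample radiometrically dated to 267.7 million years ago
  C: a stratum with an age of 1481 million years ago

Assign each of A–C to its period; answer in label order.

A — Jurassic; B — Permian; C — Calymmian

Match each age against the start–end ranges in the excerpt: A = 175 Ma → Jurassic (201.4–145); B = 267.7 Ma → Permian (298.9–251.902); C = 1481 Ma → Calymmian (1600–1400).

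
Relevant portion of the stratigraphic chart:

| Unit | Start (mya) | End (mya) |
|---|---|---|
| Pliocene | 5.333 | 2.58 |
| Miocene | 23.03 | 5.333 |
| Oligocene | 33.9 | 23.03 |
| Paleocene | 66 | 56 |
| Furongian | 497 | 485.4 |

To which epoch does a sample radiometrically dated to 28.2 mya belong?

28.2 Ma lies between 33.9 and 23.03 Ma, so it falls in the Oligocene.

Oligocene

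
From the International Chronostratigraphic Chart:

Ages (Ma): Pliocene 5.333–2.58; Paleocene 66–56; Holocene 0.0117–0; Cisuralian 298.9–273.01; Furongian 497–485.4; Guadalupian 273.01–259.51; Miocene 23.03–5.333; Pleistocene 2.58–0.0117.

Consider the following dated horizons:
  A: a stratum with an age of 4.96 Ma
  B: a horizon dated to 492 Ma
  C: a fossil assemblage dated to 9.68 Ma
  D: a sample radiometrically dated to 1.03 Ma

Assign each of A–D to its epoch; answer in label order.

A: 4.96 Ma lies in 5.333–2.58 Ma, so Pliocene.
B: 492 Ma lies in 497–485.4 Ma, so Furongian.
C: 9.68 Ma lies in 23.03–5.333 Ma, so Miocene.
D: 1.03 Ma lies in 2.58–0.0117 Ma, so Pleistocene.

A — Pliocene; B — Furongian; C — Miocene; D — Pleistocene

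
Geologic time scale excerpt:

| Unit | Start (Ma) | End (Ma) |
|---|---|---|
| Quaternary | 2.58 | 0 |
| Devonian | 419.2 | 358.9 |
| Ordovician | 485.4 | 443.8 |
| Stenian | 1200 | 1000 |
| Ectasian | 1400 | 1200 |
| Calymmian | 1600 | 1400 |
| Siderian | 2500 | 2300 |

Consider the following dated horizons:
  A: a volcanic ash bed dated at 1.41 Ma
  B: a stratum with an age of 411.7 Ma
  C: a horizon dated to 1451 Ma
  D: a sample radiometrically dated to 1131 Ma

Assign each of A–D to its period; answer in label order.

A — Quaternary; B — Devonian; C — Calymmian; D — Stenian

A: 1.41 Ma lies in 2.58–0 Ma, so Quaternary.
B: 411.7 Ma lies in 419.2–358.9 Ma, so Devonian.
C: 1451 Ma lies in 1600–1400 Ma, so Calymmian.
D: 1131 Ma lies in 1200–1000 Ma, so Stenian.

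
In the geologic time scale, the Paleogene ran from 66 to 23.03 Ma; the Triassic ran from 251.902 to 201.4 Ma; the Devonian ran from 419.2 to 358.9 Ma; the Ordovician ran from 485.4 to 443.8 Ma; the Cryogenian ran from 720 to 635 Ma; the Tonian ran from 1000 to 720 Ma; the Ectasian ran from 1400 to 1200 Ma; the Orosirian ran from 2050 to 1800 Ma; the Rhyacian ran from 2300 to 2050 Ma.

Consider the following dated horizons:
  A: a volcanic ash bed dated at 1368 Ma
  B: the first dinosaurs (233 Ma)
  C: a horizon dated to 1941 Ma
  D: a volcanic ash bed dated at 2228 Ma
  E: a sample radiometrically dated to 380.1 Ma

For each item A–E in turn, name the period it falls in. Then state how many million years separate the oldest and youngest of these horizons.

Match each age against the start–end ranges in the excerpt: A = 1368 Ma → Ectasian (1400–1200); B = 233 Ma → Triassic (251.902–201.4); C = 1941 Ma → Orosirian (2050–1800); D = 2228 Ma → Rhyacian (2300–2050); E = 380.1 Ma → Devonian (419.2–358.9).
The largest age is 2228 Ma and the smallest is 233 Ma; their difference is 1995 Myr.

A — Ectasian; B — Triassic; C — Orosirian; D — Rhyacian; E — Devonian; span 1995 million years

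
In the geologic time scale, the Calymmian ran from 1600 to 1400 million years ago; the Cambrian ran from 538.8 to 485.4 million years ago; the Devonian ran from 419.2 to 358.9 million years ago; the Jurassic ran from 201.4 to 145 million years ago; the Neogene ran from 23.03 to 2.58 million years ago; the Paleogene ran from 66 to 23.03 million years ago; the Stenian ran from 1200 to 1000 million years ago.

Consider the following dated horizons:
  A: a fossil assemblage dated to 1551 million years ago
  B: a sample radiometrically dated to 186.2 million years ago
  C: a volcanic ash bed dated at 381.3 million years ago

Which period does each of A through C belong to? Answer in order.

A — Calymmian; B — Jurassic; C — Devonian

Match each age against the start–end ranges in the excerpt: A = 1551 Ma → Calymmian (1600–1400); B = 186.2 Ma → Jurassic (201.4–145); C = 381.3 Ma → Devonian (419.2–358.9).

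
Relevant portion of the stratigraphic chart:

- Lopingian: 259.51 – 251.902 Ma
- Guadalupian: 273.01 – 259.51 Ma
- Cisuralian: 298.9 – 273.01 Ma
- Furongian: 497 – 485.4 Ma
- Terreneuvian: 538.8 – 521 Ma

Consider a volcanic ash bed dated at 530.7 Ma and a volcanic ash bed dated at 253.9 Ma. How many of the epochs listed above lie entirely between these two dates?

3

The older date is 530.7 Ma and the younger is 253.9 Ma.
Epochs with start < 530.7 and end > 253.9 Ma: Furongian (497–485.4), Cisuralian (298.9–273.01), Guadalupian (273.01–259.51).
That is 3 complete epochs.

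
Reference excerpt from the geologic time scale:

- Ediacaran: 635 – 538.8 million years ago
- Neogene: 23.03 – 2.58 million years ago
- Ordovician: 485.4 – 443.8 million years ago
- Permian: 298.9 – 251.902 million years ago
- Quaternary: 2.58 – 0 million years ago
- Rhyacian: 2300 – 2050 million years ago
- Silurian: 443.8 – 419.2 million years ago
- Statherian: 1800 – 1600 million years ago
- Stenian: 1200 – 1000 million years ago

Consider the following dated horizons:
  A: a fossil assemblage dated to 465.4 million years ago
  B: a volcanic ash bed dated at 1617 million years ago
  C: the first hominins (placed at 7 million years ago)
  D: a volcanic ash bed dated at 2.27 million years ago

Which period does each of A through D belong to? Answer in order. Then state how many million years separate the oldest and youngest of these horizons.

Match each age against the start–end ranges in the excerpt: A = 465.4 Ma → Ordovician (485.4–443.8); B = 1617 Ma → Statherian (1800–1600); C = 7 Ma → Neogene (23.03–2.58); D = 2.27 Ma → Quaternary (2.58–0).
The largest age is 1617 Ma and the smallest is 2.27 Ma; their difference is 1614.73 Myr.

A — Ordovician; B — Statherian; C — Neogene; D — Quaternary; span 1614.73 million years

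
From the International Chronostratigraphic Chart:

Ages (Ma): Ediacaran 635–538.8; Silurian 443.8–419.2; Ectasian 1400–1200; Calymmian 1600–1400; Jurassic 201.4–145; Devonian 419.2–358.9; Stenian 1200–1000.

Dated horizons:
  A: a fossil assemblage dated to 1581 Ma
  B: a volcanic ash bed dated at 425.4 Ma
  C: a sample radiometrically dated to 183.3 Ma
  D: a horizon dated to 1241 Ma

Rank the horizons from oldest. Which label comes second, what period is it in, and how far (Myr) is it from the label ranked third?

D, in the Ectasian; 815.6 million years to B

Sorted oldest-first by Ma: A (1581), D (1241), B (425.4), C (183.3).
The second oldest is D at 1241 Ma, which lies in 1400–1200 Ma: the Ectasian.
The third oldest is B at 425.4 Ma; separation = |1241 − 425.4| = 815.6 Myr.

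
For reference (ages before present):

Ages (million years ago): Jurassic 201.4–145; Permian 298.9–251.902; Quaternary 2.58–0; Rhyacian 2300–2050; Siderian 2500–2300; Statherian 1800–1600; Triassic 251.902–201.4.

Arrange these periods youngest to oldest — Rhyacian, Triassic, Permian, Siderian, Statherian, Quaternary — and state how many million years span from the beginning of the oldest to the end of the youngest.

Quaternary → Triassic → Permian → Statherian → Rhyacian → Siderian; total span 2500 Myr

Start ages (Ma): Siderian 2500, Rhyacian 2300, Statherian 1800, Permian 298.9, Triassic 251.902, Quaternary 2.58.
Ordered youngest to oldest: Quaternary, Triassic, Permian, Statherian, Rhyacian, Siderian.
Span = 2500 − 0 = 2500 Myr.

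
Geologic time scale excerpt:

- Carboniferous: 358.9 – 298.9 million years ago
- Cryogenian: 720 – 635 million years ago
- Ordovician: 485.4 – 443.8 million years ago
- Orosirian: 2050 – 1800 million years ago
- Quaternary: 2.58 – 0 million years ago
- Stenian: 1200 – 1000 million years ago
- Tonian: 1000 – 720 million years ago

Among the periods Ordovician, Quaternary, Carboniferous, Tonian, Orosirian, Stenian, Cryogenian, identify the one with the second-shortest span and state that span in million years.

Durations: Ordovician 41.6; Quaternary 2.58; Carboniferous 60; Tonian 280; Orosirian 250; Stenian 200; Cryogenian 85 Myr.
Sorted shortest-first: Quaternary (2.58), Ordovician (41.6), Carboniferous (60), Cryogenian (85), Stenian (200), Orosirian (250), Tonian (280).
The second shortest is Ordovician at 41.6 Myr.

Ordovician, 41.6 million years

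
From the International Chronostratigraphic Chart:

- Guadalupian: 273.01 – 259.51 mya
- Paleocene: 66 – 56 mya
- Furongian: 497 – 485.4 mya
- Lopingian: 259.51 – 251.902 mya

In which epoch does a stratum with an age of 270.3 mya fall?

270.3 Ma lies between 273.01 and 259.51 Ma, so it falls in the Guadalupian.

Guadalupian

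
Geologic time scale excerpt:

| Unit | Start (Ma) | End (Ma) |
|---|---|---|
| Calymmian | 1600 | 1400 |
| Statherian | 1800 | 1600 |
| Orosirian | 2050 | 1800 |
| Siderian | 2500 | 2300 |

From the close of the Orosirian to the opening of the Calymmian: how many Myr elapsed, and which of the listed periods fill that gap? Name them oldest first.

End of Orosirian = 1800 Ma; start of Calymmian = 1600 Ma.
Gap = 1800 − 1600 = 200 Myr.
Periods wholly inside 1800–1600 Ma: Statherian (1800–1600).

200 million years; Statherian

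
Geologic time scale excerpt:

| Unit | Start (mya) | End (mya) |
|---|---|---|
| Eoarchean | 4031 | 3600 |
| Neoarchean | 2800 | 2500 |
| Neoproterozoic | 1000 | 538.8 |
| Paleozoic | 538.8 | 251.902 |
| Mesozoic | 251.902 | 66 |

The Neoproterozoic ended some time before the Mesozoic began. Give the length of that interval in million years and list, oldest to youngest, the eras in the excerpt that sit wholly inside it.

End of Neoproterozoic = 538.8 Ma; start of Mesozoic = 251.902 Ma.
Gap = 538.8 − 251.902 = 286.898 Myr.
Eras wholly inside 538.8–251.902 Ma: Paleozoic (538.8–251.902).

286.898 million years; Paleozoic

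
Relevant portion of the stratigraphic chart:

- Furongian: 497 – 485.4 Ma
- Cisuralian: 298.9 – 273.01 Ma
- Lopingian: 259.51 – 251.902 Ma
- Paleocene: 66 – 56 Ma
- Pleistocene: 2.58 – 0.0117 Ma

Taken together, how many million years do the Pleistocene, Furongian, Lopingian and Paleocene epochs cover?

Each duration: Pleistocene = 2.5683; Furongian = 11.6; Lopingian = 7.608; Paleocene = 10.
Sum: 2.5683 + 11.6 + 7.608 + 10 = 31.7763 Myr.

31.7763 million years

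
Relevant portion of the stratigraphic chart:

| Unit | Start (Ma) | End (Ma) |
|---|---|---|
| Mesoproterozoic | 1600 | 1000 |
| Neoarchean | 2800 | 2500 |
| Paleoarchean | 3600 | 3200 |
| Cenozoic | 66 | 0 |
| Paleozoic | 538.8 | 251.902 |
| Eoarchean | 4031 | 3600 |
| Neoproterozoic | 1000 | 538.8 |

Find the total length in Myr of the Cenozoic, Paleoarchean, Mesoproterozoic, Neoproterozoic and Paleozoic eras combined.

Duration is start − end for each: (66 − 0) + (3600 − 3200) + (1600 − 1000) + (1000 − 538.8) + (538.8 − 251.902).
That is 66 + 400 + 600 + 461.2 + 286.898, which totals 1814.098 million years.

1814.098 million years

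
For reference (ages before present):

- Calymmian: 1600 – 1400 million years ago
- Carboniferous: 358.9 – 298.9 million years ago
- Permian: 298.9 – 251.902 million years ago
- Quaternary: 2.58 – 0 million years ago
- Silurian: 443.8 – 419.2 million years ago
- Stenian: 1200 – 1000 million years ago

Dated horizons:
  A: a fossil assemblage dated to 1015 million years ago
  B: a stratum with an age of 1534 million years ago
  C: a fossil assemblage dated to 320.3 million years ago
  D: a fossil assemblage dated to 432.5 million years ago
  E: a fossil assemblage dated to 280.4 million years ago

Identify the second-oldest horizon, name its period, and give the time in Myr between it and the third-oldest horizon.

A, in the Stenian; 582.5 million years to D

Larger Ma means older, so oldest first: B 1534 > A 1015 > D 432.5 > C 320.3 > E 280.4.
Counting 2 along gives A (1015 Ma); the excerpt puts that inside the Stenian, 1200–1000 Ma.
Next in line is D (432.5 Ma), and 1015 − 432.5 = 582.5 Myr.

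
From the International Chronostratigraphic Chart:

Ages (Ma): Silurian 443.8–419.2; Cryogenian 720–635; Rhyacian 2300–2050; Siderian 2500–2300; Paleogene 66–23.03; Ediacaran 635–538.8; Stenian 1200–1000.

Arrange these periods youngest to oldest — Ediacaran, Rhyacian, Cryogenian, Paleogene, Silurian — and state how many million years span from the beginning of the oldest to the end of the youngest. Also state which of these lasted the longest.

Paleogene, Silurian, Ediacaran, Cryogenian, Rhyacian; total span 2276.97 Myr; longest is Rhyacian

Start ages (Ma): Rhyacian 2300, Cryogenian 720, Ediacaran 635, Silurian 443.8, Paleogene 66.
Ordered youngest to oldest: Paleogene, Silurian, Ediacaran, Cryogenian, Rhyacian.
Span = 2300 − 23.03 = 2276.97 Myr.
Durations: Ediacaran 96.2, Silurian 24.6, Cryogenian 85, Paleogene 42.97, Rhyacian 250 → longest is Rhyacian (250 Myr).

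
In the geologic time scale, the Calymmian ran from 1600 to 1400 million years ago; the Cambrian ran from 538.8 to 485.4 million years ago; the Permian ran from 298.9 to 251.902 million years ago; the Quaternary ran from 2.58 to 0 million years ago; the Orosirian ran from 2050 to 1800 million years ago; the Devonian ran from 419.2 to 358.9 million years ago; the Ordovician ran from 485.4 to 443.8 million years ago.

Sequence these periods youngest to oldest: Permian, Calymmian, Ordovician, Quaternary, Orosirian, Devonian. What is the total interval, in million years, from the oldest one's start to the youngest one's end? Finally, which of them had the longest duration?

From the excerpt: Permian 298.9–251.902; Calymmian 1600–1400; Ordovician 485.4–443.8; Quaternary 2.58–0; Orosirian 2050–1800; Devonian 419.2–358.9 (Ma).
Larger Ma is earlier, so the oldest is Orosirian and the youngest is Quaternary; youngest to oldest: Quaternary, Permian, Devonian, Ordovician, Calymmian, Orosirian.
Oldest start 2050 minus youngest end 0 gives 2050 Myr overall.
Individual lengths (start − end): Permian 46.998; Orosirian 250; Devonian 60.3; Calymmian 200; Quaternary 2.58; Ordovician 41.6. The largest is Orosirian at 250 Myr.

Quaternary, Permian, Devonian, Ordovician, Calymmian, Orosirian; total span 2050 Myr; longest is Orosirian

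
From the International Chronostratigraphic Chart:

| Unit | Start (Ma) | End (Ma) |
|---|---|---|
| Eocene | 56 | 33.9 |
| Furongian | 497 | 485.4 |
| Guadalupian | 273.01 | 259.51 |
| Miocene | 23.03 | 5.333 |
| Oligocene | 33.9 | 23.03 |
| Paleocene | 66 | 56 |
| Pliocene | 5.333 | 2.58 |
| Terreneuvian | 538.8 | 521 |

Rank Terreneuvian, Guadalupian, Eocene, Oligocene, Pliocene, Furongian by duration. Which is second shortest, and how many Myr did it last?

Start − end for each: Terreneuvian 538.8 − 521 = 17.8; Guadalupian 273.01 − 259.51 = 13.5; Eocene 56 − 33.9 = 22.1; Oligocene 33.9 − 23.03 = 10.87; Pliocene 5.333 − 2.58 = 2.753; Furongian 497 − 485.4 = 11.6.
Ranking these from shortest: Pliocene < Oligocene < Furongian < Guadalupian < Terreneuvian < Eocene.
Position 2 in that ranking is Oligocene, which lasted 10.87 Myr.

Oligocene, 10.87 million years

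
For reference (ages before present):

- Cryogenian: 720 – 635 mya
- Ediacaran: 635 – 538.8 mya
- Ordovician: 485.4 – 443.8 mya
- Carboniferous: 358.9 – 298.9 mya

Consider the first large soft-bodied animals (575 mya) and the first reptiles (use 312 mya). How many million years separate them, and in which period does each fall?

263 million years apart; the first in the Ediacaran, the second in the Carboniferous

Elapsed time: 575 − 312 = 263 Myr.
575 Ma lies within 635–538.8 Ma: Ediacaran.
312 Ma lies within 358.9–298.9 Ma: Carboniferous.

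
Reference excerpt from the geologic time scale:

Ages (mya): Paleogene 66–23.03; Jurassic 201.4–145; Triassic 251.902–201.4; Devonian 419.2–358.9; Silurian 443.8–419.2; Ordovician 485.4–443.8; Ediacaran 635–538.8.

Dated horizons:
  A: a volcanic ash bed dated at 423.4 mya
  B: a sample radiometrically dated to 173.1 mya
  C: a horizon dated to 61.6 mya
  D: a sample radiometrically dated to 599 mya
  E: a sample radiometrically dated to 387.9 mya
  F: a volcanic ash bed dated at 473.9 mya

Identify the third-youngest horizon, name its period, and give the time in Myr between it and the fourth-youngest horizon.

Smaller Ma means younger, so youngest first: C 61.6 < B 173.1 < E 387.9 < A 423.4 < F 473.9 < D 599.
Counting 3 along gives E (387.9 Ma); the excerpt puts that inside the Devonian, 419.2–358.9 Ma.
Next in line is A (423.4 Ma), and 423.4 − 387.9 = 35.5 Myr.

E, in the Devonian; 35.5 million years to A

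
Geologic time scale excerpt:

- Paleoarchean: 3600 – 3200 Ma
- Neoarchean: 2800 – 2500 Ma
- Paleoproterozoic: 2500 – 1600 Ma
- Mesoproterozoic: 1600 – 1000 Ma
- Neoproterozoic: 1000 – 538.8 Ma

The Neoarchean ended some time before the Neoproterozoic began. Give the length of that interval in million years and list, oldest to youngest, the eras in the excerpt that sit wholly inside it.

The Neoarchean closes at 2500 Ma and the Neoproterozoic opens at 1000 Ma, so the interval is 2500 − 1000 = 1500 Myr.
An era fits inside if it starts at or after 2500 Ma and ends at or before 1000 Ma; oldest first that gives Paleoproterozoic, Mesoproterozoic.

1500 million years; Paleoproterozoic, Mesoproterozoic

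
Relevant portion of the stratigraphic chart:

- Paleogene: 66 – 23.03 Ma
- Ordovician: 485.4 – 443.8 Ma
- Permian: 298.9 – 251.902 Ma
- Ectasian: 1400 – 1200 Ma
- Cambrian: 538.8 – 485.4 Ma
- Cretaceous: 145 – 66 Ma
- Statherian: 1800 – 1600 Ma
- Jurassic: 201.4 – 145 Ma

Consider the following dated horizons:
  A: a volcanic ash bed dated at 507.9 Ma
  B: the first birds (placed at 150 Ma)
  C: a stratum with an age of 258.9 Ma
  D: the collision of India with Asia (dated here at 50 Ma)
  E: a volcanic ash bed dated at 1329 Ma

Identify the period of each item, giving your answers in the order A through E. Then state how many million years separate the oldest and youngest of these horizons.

A — Cambrian; B — Jurassic; C — Permian; D — Paleogene; E — Ectasian; span 1279 million years

A: 507.9 Ma lies in 538.8–485.4 Ma, so Cambrian.
B: 150 Ma lies in 201.4–145 Ma, so Jurassic.
C: 258.9 Ma lies in 298.9–251.902 Ma, so Permian.
D: 50 Ma lies in 66–23.03 Ma, so Paleogene.
E: 1329 Ma lies in 1400–1200 Ma, so Ectasian.
Oldest = 1329 Ma, youngest = 50 Ma → span 1279 Myr.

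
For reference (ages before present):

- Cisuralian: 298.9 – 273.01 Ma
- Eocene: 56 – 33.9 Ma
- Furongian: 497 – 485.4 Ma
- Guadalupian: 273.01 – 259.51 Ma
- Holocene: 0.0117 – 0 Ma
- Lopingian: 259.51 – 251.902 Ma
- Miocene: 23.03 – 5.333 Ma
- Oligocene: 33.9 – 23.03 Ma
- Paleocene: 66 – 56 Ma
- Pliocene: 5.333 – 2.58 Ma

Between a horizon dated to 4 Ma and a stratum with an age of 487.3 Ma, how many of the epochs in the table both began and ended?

7

The older date is 487.3 Ma and the younger is 4 Ma.
Epochs with start < 487.3 and end > 4 Ma: Cisuralian (298.9–273.01), Guadalupian (273.01–259.51), Lopingian (259.51–251.902), Paleocene (66–56), Eocene (56–33.9), Oligocene (33.9–23.03), Miocene (23.03–5.333).
That is 7 complete epochs.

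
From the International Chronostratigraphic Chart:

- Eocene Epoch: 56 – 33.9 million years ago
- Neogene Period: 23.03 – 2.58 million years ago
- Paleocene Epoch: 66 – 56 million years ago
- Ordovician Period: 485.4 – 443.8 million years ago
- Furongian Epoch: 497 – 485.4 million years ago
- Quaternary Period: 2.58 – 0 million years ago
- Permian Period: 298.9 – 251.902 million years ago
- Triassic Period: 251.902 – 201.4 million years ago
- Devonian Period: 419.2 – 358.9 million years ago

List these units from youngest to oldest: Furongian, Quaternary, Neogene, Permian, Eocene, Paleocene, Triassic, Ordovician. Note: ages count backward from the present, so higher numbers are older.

Quaternary, Neogene, Eocene, Paleocene, Triassic, Permian, Ordovician, Furongian

The oldest of these is Furongian (starts 497 Ma) and the youngest is Quaternary (ends 0 Ma).
In between, by decreasing start age: Ordovician (485.4), Permian (298.9), Triassic (251.902), Paleocene (66), Eocene (56), Neogene (23.03).
Listing youngest first means reversing that sequence.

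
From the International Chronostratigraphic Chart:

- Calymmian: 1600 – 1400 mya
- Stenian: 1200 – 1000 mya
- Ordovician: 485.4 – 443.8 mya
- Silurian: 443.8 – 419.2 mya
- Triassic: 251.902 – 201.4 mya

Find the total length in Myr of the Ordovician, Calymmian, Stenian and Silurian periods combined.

Duration is start − end for each: (485.4 − 443.8) + (1600 − 1400) + (1200 − 1000) + (443.8 − 419.2).
That is 41.6 + 200 + 200 + 24.6, which totals 466.2 million years.

466.2 million years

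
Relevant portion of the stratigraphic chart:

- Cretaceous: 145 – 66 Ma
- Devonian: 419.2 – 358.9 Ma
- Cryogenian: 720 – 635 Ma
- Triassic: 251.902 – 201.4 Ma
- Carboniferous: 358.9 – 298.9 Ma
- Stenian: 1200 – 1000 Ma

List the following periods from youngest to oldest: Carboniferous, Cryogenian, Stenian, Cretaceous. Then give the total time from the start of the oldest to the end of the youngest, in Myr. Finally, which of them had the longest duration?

From the excerpt: Carboniferous 358.9–298.9; Cryogenian 720–635; Stenian 1200–1000; Cretaceous 145–66 (Ma).
Larger Ma is earlier, so the oldest is Stenian and the youngest is Cretaceous; youngest to oldest: Cretaceous, Carboniferous, Cryogenian, Stenian.
Oldest start 1200 minus youngest end 66 gives 1134 Myr overall.
Individual lengths (start − end): Stenian 200; Cretaceous 79; Cryogenian 85; Carboniferous 60. The largest is Stenian at 200 Myr.

Cretaceous → Carboniferous → Cryogenian → Stenian; total span 1134 Myr; longest is Stenian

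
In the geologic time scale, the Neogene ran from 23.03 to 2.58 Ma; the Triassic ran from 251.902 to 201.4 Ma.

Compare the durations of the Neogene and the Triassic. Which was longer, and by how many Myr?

Neogene: 23.03 − 2.58 = 20.45 Myr.
Triassic: 251.902 − 201.4 = 50.502 Myr.
Difference: 50.502 − 20.45 = 30.052 Myr, so the Triassic was longer.

Triassic, by 30.052 million years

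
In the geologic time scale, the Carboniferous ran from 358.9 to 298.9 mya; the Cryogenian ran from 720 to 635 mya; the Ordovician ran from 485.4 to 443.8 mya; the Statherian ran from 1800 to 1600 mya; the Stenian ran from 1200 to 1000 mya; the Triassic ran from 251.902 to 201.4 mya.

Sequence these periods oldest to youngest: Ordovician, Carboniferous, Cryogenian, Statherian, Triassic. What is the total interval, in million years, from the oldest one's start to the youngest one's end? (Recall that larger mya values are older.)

Start ages (Ma): Statherian 1800, Cryogenian 720, Ordovician 485.4, Carboniferous 358.9, Triassic 251.902.
Ordered oldest to youngest: Statherian, Cryogenian, Ordovician, Carboniferous, Triassic.
Span = 1800 − 201.4 = 1598.6 Myr.

Statherian → Cryogenian → Ordovician → Carboniferous → Triassic; total span 1598.6 Myr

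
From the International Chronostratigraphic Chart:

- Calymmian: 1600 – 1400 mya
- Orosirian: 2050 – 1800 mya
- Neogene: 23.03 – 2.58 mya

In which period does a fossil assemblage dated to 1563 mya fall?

1563 Ma lies between 1600 and 1400 Ma, so it falls in the Calymmian.

Calymmian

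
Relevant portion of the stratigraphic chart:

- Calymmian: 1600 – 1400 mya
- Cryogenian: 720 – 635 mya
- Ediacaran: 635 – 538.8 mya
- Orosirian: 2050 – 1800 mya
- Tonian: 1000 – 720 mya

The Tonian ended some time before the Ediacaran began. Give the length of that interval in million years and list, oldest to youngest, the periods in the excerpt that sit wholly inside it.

85 million years; Cryogenian

End of Tonian = 720 Ma; start of Ediacaran = 635 Ma.
Gap = 720 − 635 = 85 Myr.
Periods wholly inside 720–635 Ma: Cryogenian (720–635).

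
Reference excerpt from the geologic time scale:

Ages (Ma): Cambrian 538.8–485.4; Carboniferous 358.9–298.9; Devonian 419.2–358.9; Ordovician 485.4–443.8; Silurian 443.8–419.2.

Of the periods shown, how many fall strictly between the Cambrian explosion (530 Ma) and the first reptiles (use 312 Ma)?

3

530 Ma sits inside the Cambrian (538.8–485.4) and 312 Ma inside the Carboniferous (358.9–298.9); neither of those is wholly between the two dates.
The listed periods lying completely between them are Ordovician, Silurian, Devonian — 3 in all.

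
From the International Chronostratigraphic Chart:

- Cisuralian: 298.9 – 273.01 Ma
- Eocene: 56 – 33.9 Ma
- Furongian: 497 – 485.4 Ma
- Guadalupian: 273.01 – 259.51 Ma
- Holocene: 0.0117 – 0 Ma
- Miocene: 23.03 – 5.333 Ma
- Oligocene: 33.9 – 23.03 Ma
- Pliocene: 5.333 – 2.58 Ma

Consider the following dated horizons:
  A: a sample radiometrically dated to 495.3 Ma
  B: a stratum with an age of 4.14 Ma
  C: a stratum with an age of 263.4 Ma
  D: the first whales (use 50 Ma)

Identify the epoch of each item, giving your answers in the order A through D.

A — Furongian; B — Pliocene; C — Guadalupian; D — Eocene

A: 495.3 Ma lies in 497–485.4 Ma, so Furongian.
B: 4.14 Ma lies in 5.333–2.58 Ma, so Pliocene.
C: 263.4 Ma lies in 273.01–259.51 Ma, so Guadalupian.
D: 50 Ma lies in 56–33.9 Ma, so Eocene.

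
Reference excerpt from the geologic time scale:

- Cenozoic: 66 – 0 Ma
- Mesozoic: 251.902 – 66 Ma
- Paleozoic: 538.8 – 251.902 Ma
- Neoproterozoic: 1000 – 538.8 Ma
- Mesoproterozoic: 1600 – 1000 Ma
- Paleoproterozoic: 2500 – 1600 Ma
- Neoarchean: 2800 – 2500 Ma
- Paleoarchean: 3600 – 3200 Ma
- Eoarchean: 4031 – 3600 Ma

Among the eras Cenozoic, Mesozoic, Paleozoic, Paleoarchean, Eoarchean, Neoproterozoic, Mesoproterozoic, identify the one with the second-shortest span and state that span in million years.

Durations: Cenozoic 66; Mesozoic 185.902; Paleozoic 286.898; Paleoarchean 400; Eoarchean 431; Neoproterozoic 461.2; Mesoproterozoic 600 Myr.
Sorted shortest-first: Cenozoic (66), Mesozoic (185.902), Paleozoic (286.898), Paleoarchean (400), Eoarchean (431), Neoproterozoic (461.2), Mesoproterozoic (600).
The second shortest is Mesozoic at 185.902 Myr.

Mesozoic, 185.902 million years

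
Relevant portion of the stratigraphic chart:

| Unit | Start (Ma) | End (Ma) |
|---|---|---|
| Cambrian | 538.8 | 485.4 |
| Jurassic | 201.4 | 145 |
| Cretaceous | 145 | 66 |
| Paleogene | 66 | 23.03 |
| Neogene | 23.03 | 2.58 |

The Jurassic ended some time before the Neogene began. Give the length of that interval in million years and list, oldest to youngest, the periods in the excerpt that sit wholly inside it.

The Jurassic closes at 145 Ma and the Neogene opens at 23.03 Ma, so the interval is 145 − 23.03 = 121.97 Myr.
A period fits inside if it starts at or after 145 Ma and ends at or before 23.03 Ma; oldest first that gives Cretaceous, Paleogene.

121.97 million years; Cretaceous, Paleogene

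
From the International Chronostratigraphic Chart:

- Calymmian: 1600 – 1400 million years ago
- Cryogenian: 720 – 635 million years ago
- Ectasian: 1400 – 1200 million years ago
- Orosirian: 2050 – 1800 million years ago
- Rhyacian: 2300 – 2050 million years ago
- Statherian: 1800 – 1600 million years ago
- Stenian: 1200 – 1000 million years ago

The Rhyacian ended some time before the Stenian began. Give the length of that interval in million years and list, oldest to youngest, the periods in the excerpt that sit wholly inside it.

The Rhyacian closes at 2050 Ma and the Stenian opens at 1200 Ma, so the interval is 2050 − 1200 = 850 Myr.
A period fits inside if it starts at or after 2050 Ma and ends at or before 1200 Ma; oldest first that gives Orosirian, Statherian, Calymmian, Ectasian.

850 million years; Orosirian, Statherian, Calymmian, Ectasian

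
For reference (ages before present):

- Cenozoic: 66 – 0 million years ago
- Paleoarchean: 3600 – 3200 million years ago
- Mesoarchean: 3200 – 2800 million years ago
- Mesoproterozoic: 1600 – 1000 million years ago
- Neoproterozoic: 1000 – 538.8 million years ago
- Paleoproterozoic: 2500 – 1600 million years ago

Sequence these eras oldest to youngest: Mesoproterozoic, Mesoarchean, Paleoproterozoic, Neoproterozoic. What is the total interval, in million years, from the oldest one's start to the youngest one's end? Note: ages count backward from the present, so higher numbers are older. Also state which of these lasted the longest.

Start ages (Ma): Mesoarchean 3200, Paleoproterozoic 2500, Mesoproterozoic 1600, Neoproterozoic 1000.
Ordered oldest to youngest: Mesoarchean, Paleoproterozoic, Mesoproterozoic, Neoproterozoic.
Span = 3200 − 538.8 = 2661.2 Myr.
Durations: Mesoproterozoic 600, Mesoarchean 400, Neoproterozoic 461.2, Paleoproterozoic 900 → longest is Paleoproterozoic (900 Myr).

Mesoarchean, Paleoproterozoic, Mesoproterozoic, Neoproterozoic; total span 2661.2 Myr; longest is Paleoproterozoic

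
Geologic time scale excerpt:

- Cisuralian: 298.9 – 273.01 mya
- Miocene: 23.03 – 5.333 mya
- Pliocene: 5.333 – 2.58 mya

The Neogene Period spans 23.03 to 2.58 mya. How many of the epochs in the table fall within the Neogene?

Epochs inside 23.03–2.58 Ma: Miocene, Pliocene — 2 in total.

2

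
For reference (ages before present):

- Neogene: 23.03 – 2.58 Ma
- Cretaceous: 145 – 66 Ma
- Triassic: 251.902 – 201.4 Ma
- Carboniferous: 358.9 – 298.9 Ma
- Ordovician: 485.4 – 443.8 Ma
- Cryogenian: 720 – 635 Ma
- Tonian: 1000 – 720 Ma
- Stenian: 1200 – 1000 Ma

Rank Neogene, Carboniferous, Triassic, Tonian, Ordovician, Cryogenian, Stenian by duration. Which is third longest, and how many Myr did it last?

Durations: Neogene 20.45; Carboniferous 60; Triassic 50.502; Tonian 280; Ordovician 41.6; Cryogenian 85; Stenian 200 Myr.
Sorted longest-first: Tonian (280), Stenian (200), Cryogenian (85), Carboniferous (60), Triassic (50.502), Ordovician (41.6), Neogene (20.45).
The third longest is Cryogenian at 85 Myr.

Cryogenian, 85 million years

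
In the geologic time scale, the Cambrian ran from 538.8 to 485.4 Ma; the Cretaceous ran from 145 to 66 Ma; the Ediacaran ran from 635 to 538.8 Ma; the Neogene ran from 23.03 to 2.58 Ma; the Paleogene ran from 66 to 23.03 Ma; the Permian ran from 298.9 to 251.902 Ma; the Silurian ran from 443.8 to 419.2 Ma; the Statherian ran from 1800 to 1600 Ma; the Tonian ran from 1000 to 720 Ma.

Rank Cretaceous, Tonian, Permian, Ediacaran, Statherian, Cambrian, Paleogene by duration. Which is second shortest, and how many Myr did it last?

Permian, 46.998 million years

Durations: Cretaceous 79; Tonian 280; Permian 46.998; Ediacaran 96.2; Statherian 200; Cambrian 53.4; Paleogene 42.97 Myr.
Sorted shortest-first: Paleogene (42.97), Permian (46.998), Cambrian (53.4), Cretaceous (79), Ediacaran (96.2), Statherian (200), Tonian (280).
The second shortest is Permian at 46.998 Myr.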